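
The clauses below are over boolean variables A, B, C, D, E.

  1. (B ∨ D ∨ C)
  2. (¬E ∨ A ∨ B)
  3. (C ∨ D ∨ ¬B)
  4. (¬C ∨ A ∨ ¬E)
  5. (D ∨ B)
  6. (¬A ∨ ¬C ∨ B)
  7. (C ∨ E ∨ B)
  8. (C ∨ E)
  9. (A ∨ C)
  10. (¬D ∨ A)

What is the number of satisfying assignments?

Satisfying assignments:
  A=0 B=1 C=1 D=0 E=0
  A=1 B=0 C=0 D=1 E=1
  A=1 B=1 C=0 D=1 E=1
  A=1 B=1 C=1 D=0 E=0
  A=1 B=1 C=1 D=0 E=1
  A=1 B=1 C=1 D=1 E=0
  A=1 B=1 C=1 D=1 E=1
That's 7 in total.

7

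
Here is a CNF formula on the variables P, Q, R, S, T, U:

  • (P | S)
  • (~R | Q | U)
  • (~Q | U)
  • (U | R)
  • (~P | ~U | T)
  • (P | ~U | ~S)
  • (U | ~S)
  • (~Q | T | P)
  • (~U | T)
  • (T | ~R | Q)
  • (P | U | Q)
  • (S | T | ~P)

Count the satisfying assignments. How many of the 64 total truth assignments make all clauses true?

8

The models are:
  P=1 Q=0 R=0 S=0 T=1 U=1
  P=1 Q=0 R=0 S=1 T=1 U=1
  P=1 Q=0 R=1 S=0 T=1 U=1
  P=1 Q=0 R=1 S=1 T=1 U=1
  P=1 Q=1 R=0 S=0 T=1 U=1
  P=1 Q=1 R=0 S=1 T=1 U=1
  P=1 Q=1 R=1 S=0 T=1 U=1
  P=1 Q=1 R=1 S=1 T=1 U=1
Count: 8.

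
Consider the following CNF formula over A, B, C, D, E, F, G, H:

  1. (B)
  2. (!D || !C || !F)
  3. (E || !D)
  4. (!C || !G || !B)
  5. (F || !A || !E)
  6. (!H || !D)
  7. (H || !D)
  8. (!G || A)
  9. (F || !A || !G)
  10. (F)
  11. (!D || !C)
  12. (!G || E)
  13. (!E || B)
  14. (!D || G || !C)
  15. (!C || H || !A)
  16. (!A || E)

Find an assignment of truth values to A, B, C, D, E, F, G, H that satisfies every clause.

The clause (B) is unit: B must be True.
Unit propagation: (F) forces F = True.
D occurs only negated in the remaining clauses — set D = False.
E occurs only positively in the remaining clauses — set E = True.
Set A = True and propagate.
Try C = True.
  then G is forced to False.
  then H is forced to True.
Check each clause:
  1. (B) — B is true.
  2. (!F || !C || !D) — !D is true.
  3. (E || !D) — !D is true.
  4. (!B || !C || !G) — !G is true.
  5. (F || !E || !A) — F is true.
  6. (!D || !H) — !D is true.
  7. (!D || H) — H is true.
  8. (A || !G) — A is true.
  9. (!G || F || !A) — !G is true.
  10. (F) — F is true.
  11. (!C || !D) — !D is true.
  12. (E || !G) — !G is true.
  13. (!E || B) — B is true.
  14. (!D || !C || G) — !D is true.
  15. (!C || H || !A) — H is true.
  16. (E || !A) — E is true.

A = 1, B = 1, C = 1, D = 0, E = 1, F = 1, G = 0, H = 1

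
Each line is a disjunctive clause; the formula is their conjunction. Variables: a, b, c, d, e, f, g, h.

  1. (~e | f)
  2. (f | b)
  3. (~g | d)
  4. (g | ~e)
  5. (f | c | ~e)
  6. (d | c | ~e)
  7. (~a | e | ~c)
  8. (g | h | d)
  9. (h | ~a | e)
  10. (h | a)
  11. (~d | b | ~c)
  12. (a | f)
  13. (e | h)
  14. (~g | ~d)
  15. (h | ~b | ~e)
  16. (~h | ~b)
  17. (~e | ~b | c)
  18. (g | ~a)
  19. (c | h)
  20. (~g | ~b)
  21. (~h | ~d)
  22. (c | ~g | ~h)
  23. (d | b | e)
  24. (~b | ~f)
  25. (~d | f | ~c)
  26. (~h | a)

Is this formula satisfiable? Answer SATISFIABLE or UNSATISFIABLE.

UNSATISFIABLE

e = True:
  propagation gives f=True, g=True, d=True; an empty clause results — contradiction.
e = False:
  propagation gives h=True, b=False, f=True, d=False; an empty clause results — contradiction.
Every branch closes, so no satisfying assignment exists.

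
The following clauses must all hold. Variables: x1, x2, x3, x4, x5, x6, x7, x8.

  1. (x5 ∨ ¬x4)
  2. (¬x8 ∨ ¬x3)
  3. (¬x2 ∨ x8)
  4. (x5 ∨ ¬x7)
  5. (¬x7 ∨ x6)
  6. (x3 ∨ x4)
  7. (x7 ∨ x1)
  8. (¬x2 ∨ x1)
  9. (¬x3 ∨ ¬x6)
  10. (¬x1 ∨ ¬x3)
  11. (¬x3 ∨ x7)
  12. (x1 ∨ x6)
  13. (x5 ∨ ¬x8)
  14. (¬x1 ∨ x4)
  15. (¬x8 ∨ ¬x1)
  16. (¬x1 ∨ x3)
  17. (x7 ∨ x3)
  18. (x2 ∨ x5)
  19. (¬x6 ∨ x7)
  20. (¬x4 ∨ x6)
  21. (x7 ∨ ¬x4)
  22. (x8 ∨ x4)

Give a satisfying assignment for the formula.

x1=F, x2=F, x3=F, x4=T, x5=T, x6=T, x7=T, x8=T

Pure literal: x5 appears only positively; assign x5 = True.
Branch on x1: take x1 = False.
  then x7 is forced to True.
  then x6 is forced to True.
  then x2 is forced to False.
  then x3 is forced to False.
  then x4 is forced to True.
x8 is now unconstrained; take x8 = True.
Every clause has at least one true literal under this assignment.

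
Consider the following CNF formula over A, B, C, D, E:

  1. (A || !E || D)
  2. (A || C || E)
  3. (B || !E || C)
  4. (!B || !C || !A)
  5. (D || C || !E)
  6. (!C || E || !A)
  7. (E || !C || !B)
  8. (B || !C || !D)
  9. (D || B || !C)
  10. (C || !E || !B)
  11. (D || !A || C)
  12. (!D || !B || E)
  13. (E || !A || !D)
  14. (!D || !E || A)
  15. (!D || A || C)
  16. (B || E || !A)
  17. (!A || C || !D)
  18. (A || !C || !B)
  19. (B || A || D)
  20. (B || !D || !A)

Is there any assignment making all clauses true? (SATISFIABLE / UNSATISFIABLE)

UNSATISFIABLE

A = True:
  C = True:
    propagation gives B=False, E=True, D=False; an empty clause results — contradiction.
  C = False:
    propagation gives D=True; an empty clause results — contradiction.
A = False:
  C = True:
    propagation gives B=False, D=False; an empty clause results — contradiction.
  C = False:
    propagation gives E=True, D=True; an empty clause results — contradiction.
Every branch closes, so no satisfying assignment exists.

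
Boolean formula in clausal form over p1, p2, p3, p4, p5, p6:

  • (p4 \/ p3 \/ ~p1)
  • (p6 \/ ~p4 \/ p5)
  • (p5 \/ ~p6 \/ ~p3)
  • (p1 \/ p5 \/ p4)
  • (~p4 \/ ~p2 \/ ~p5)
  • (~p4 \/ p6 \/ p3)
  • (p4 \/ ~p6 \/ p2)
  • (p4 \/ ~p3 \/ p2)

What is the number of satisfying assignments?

Case analysis on p4 and p3:
  p4=1, p3=1: remaining (p1,p2,p5,p6) ∈ {(0,0,1,0); (0,0,1,1); (1,0,1,0); (1,0,1,1)} — 4.
  p4=1, p3=0: p1 free; 3 ways for (p2,p5,p6) × 2^1 = 6.
  p4=0, p3=1: 5 of the 16 assignments to (p1,p2,p5,p6) work.
  p4=0, p3=0: remaining (p1,p2,p5,p6) ∈ {(0,0,1,0); (0,1,1,0); (0,1,1,1)} — 3.
Total: 4 + 6 + 5 + 3 = 18.

18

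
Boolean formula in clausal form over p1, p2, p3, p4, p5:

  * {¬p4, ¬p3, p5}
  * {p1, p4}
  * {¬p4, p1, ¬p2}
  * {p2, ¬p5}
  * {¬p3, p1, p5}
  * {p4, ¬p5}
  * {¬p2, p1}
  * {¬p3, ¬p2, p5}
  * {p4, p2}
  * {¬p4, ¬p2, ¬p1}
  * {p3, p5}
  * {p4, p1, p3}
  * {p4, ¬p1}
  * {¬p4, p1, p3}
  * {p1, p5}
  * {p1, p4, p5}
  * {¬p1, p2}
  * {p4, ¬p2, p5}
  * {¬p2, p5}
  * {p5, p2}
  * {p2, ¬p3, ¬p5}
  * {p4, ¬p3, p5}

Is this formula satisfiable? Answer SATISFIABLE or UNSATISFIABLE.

p5 = True:
  propagation gives p2=True, p4=True, p1=True; an empty clause results — contradiction.
p5 = False:
  propagation gives p3=True, p4=False; an empty clause results — contradiction.
Every branch closes, so no satisfying assignment exists.

UNSATISFIABLE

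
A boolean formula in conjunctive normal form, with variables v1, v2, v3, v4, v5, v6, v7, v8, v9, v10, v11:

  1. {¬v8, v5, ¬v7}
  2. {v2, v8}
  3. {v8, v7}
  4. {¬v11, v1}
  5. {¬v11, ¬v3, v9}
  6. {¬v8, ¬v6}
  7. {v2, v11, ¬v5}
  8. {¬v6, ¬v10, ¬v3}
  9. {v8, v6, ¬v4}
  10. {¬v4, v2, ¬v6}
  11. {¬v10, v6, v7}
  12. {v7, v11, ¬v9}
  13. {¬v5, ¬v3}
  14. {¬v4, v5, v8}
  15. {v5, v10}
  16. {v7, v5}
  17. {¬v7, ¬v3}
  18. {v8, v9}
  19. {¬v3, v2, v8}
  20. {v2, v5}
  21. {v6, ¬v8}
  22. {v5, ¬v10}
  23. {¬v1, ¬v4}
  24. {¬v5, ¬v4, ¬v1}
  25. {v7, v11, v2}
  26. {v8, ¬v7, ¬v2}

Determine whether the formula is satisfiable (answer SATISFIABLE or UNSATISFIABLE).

UNSATISFIABLE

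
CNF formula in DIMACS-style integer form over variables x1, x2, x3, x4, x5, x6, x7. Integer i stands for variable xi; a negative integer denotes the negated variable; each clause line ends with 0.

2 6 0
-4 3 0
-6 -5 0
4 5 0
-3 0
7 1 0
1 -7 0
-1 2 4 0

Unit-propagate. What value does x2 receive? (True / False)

(~x3) is a unit clause: x3 = False.
In (x3 \/ ~x4), x3 is now false; ~x4 must hold, so x4 = False.
From (x4 \/ x5) and x4 = False: x5 = True.
(~x6 \/ ~x5): since x5 = True, the clause reduces to (~x6). x6 = False.
From (x6 \/ x2) and x6 = False: x2 = True.

True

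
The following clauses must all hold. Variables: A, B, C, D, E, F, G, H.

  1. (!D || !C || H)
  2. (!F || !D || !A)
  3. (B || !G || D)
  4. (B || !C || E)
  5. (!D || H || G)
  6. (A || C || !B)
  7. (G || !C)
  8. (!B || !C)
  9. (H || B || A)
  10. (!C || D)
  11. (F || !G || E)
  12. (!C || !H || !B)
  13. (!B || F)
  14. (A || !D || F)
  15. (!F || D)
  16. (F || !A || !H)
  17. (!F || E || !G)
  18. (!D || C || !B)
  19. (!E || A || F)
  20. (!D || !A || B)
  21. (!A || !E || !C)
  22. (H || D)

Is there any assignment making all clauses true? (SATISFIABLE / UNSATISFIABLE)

SATISFIABLE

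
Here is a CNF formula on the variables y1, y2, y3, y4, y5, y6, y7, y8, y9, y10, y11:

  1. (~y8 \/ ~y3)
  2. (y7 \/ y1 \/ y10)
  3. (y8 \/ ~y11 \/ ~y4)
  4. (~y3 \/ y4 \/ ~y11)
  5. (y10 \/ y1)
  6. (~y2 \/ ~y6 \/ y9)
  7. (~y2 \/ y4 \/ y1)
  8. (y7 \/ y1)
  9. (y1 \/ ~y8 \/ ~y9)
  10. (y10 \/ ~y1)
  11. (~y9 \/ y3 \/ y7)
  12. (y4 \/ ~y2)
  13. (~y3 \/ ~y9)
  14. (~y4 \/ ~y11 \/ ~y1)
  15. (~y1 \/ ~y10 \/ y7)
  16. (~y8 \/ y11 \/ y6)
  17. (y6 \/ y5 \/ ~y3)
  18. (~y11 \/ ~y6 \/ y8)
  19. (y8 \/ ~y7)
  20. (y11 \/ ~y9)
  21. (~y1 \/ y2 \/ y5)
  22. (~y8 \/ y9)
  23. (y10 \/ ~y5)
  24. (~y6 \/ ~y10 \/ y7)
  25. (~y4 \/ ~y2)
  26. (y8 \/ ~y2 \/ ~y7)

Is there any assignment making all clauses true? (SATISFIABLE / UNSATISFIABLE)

SATISFIABLE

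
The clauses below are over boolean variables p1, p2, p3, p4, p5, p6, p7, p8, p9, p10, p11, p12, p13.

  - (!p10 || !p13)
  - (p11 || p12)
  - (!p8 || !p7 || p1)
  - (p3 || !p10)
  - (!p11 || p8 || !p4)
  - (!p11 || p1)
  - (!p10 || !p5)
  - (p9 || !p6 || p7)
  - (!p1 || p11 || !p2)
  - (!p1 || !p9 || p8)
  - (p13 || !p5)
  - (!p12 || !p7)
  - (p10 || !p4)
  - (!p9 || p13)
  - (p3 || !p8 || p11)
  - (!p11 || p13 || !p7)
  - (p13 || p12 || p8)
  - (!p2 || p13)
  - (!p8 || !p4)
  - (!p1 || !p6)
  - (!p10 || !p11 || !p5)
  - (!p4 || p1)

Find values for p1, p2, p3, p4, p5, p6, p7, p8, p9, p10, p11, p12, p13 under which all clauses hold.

p1=False, p2=True, p3=False, p4=False, p5=False, p6=False, p7=False, p8=False, p9=True, p10=False, p11=False, p12=True, p13=True

Pure literal: p4 appears only negated; assign p4 = False.
Pure literal: p5 appears only negated; assign p5 = False.
Set p1 = False and propagate.
  then p11 is forced to False.
  then p12 is forced to True.
  then p7 is forced to False.
The remaining clauses are satisfied by p2 = True, p3 = False, p6 = False, p8 = False, p9 = True, p10 = False, p13 = True.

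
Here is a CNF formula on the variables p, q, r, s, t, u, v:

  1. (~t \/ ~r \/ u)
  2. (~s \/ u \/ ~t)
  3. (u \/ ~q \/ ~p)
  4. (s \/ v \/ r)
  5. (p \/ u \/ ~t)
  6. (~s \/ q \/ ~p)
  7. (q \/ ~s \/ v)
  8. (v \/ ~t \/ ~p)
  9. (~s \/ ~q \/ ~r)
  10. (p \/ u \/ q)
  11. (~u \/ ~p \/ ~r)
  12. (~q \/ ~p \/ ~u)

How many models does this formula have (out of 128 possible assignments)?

Case analysis on p and u:
  p=1, u=1: remaining (q,r,s,t,v) ∈ {(0,0,0,0,1); (0,0,0,1,1)} — 2.
  p=1, u=0: remaining (q,r,s,t,v) ∈ {(0,0,0,0,1); (0,0,0,1,1); (0,1,0,0,0); (0,1,0,0,1)} — 4.
  p=0, u=1: t free; 10 ways for (q,r,s,v) × 2^1 = 20.
  p=0, u=0: 5 of the 32 assignments to (q,r,s,t,v) work.
Total: 2 + 4 + 20 + 5 = 31.

31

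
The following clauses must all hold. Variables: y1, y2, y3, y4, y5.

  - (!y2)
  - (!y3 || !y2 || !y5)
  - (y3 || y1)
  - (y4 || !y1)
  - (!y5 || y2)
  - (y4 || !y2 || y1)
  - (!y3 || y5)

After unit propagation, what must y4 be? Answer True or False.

True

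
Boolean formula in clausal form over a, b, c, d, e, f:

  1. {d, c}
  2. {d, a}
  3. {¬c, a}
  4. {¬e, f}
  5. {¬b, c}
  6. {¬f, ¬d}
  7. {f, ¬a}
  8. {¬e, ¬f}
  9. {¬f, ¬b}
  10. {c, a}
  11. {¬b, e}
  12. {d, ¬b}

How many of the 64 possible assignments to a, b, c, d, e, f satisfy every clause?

1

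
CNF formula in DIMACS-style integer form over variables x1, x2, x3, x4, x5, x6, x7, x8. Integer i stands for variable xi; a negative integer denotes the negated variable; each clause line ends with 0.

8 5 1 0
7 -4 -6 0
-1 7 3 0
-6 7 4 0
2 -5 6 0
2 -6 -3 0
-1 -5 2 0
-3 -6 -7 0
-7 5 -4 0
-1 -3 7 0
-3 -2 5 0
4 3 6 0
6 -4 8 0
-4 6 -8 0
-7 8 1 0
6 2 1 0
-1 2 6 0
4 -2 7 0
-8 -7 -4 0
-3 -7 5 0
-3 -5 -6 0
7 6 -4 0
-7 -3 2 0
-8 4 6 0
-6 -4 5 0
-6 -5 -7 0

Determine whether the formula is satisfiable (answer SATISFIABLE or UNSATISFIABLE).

SATISFIABLE

Try x1 = False.
Set x2 = True and propagate.
Set x3 = False and propagate.
The remaining clauses are satisfied by x4 = False, x5 = False, x6 = True, x7 = True, x8 = True.
So x1=F, x2=T, x3=F, x4=F, x5=F, x6=T, x7=T, x8=T is a satisfying assignment.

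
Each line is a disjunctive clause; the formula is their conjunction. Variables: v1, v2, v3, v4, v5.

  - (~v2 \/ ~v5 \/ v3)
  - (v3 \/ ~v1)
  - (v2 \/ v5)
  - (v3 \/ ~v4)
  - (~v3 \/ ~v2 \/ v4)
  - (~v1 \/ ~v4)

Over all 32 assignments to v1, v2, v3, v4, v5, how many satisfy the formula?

The models are:
  v1=0 v2=0 v3=0 v4=0 v5=1
  v1=0 v2=0 v3=1 v4=0 v5=1
  v1=0 v2=0 v3=1 v4=1 v5=1
  v1=0 v2=1 v3=0 v4=0 v5=0
  v1=0 v2=1 v3=1 v4=1 v5=0
  v1=0 v2=1 v3=1 v4=1 v5=1
  v1=1 v2=0 v3=1 v4=0 v5=1
Count: 7.

7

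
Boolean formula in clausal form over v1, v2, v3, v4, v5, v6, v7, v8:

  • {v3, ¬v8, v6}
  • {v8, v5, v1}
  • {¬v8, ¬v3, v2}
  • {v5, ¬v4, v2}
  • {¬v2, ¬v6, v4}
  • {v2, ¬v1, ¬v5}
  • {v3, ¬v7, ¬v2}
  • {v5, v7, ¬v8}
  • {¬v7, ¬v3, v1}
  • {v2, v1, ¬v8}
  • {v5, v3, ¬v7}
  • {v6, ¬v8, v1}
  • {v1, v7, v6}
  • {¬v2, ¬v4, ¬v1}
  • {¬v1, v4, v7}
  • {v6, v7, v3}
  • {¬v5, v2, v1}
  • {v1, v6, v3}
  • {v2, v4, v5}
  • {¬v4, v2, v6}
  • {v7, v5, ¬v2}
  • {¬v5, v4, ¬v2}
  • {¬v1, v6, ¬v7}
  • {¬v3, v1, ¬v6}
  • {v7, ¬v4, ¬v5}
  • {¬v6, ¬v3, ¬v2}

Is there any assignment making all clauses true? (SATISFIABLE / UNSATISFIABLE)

UNSATISFIABLE

v2 = True:
  v7 = True:
    propagation gives v3=True, v1=True, v4=False, v6=False; an empty clause results — contradiction.
  v7 = False:
    propagation gives v5=True, v4=True; an empty clause results — contradiction.
v2 = False:
  v1 = True:
    propagation gives v5=False, v4=False; an empty clause results — contradiction.
  v1 = False:
    propagation gives v8=False, v5=True; an empty clause results — contradiction.
Every branch closes, so no satisfying assignment exists.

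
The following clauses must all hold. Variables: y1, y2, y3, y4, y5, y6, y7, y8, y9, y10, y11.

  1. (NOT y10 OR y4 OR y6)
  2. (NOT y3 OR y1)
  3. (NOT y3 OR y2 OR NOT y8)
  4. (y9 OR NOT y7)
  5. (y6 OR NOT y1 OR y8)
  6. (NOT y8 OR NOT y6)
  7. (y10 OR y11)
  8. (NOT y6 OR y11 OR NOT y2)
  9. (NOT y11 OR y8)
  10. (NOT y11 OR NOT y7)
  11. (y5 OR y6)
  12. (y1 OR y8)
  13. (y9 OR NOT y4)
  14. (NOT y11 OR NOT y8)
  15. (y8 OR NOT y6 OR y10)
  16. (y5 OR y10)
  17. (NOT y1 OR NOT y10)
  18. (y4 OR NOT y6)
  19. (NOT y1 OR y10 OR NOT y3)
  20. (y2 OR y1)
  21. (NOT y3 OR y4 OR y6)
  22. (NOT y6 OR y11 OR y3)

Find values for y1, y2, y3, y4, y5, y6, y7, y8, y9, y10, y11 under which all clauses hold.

y1=False  y2=True  y3=False  y4=True  y5=True  y6=False  y7=False  y8=True  y9=True  y10=True  y11=False

Check each clause:
  1. (y4 OR NOT y10 OR y6) — y4 is true.
  2. (NOT y3 OR y1) — NOT y3 is true.
  3. (NOT y8 OR y2 OR NOT y3) — y2 is true.
  4. (NOT y7 OR y9) — NOT y7 is true.
  5. (y8 OR NOT y1 OR y6) — y8 is true.
  6. (NOT y8 OR NOT y6) — NOT y6 is true.
  7. (y10 OR y11) — y10 is true.
  8. (NOT y2 OR NOT y6 OR y11) — NOT y6 is true.
  9. (NOT y11 OR y8) — y8 is true.
  10. (NOT y11 OR NOT y7) — NOT y7 is true.
  11. (y5 OR y6) — y5 is true.
  12. (y1 OR y8) — y8 is true.
  13. (y9 OR NOT y4) — y9 is true.
  14. (NOT y8 OR NOT y11) — NOT y11 is true.
  15. (y10 OR NOT y6 OR y8) — y8 is true.
  16. (y10 OR y5) — y10 is true.
  17. (NOT y1 OR NOT y10) — NOT y1 is true.
  18. (y4 OR NOT y6) — NOT y6 is true.
  19. (NOT y1 OR NOT y3 OR y10) — y10 is true.
  20. (y1 OR y2) — y2 is true.
  21. (y6 OR NOT y3 OR y4) — y4 is true.
  22. (y11 OR y3 OR NOT y6) — NOT y6 is true.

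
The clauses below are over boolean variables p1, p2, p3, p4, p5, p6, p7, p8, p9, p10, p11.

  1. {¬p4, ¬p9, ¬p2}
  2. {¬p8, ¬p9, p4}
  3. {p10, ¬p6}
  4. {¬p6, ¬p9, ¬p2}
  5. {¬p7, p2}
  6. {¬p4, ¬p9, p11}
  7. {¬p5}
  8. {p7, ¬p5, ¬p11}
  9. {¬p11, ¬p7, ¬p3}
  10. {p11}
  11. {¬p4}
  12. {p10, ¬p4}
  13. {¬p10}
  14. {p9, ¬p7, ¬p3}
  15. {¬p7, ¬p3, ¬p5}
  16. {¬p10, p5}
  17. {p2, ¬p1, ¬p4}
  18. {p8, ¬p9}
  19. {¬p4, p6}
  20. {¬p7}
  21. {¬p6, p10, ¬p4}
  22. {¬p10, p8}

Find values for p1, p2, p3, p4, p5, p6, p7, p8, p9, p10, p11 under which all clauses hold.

p1=T, p2=T, p3=T, p4=F, p5=F, p6=F, p7=F, p8=T, p9=F, p10=F, p11=T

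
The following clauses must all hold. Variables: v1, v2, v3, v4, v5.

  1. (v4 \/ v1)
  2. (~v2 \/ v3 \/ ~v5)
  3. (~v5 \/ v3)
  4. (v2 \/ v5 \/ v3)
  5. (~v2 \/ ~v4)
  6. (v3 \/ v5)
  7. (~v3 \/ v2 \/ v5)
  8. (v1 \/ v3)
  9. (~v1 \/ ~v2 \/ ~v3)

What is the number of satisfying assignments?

3

Satisfying assignments:
  v1=F v2=F v3=T v4=T v5=T
  v1=T v2=F v3=T v4=F v5=T
  v1=T v2=F v3=T v4=T v5=T
Count: 3.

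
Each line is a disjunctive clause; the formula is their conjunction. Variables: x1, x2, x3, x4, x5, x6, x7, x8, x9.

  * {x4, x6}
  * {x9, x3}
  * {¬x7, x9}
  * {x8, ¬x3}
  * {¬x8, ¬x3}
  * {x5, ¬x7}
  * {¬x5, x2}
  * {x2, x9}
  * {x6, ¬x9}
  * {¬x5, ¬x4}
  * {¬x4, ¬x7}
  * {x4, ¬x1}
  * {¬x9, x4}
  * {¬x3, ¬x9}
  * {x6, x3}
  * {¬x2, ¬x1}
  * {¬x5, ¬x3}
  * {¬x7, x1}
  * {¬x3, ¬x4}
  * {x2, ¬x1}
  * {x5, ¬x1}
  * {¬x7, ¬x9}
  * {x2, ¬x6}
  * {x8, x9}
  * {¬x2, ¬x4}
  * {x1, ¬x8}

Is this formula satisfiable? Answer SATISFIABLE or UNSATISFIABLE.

x9 = True:
  propagation gives x6=True, x4=True, x5=False, x7=False; an empty clause results — contradiction.
x9 = False:
  propagation gives x3=True, x7=False, x8=True; an empty clause results — contradiction.
Every branch closes, so no satisfying assignment exists.

UNSATISFIABLE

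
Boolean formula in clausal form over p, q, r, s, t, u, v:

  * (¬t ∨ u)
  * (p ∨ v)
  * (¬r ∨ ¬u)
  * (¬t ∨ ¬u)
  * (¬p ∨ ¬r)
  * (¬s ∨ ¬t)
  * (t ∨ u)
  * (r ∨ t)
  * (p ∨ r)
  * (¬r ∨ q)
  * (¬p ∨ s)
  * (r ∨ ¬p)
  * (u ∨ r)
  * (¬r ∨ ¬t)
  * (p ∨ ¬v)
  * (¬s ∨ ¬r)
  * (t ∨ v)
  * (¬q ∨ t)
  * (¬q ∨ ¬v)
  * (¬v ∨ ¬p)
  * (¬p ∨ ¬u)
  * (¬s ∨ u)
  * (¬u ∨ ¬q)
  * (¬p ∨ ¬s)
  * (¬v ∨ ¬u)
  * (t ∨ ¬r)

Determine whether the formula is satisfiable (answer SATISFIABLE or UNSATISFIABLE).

UNSATISFIABLE

r = True:
  propagation gives u=False, t=False; an empty clause results — contradiction.
r = False:
  propagation gives t=True, u=True; an empty clause results — contradiction.
Every branch closes, so no satisfying assignment exists.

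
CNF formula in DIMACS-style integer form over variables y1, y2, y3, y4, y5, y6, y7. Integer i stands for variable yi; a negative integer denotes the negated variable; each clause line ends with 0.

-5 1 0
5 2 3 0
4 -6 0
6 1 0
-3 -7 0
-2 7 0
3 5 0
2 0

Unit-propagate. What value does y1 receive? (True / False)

Unit clause (y2) sets y2 = True.
In (~y2 \/ y7), ~y2 is now false; y7 must hold, so y7 = True.
(~y7 \/ ~y3) with y7 = True leaves only ~y3, so y3 = False.
In (y3 \/ y5), y3 is now false; y5 must hold, so y5 = True.
From (~y5 \/ y1) and y5 = True: y1 = True.

True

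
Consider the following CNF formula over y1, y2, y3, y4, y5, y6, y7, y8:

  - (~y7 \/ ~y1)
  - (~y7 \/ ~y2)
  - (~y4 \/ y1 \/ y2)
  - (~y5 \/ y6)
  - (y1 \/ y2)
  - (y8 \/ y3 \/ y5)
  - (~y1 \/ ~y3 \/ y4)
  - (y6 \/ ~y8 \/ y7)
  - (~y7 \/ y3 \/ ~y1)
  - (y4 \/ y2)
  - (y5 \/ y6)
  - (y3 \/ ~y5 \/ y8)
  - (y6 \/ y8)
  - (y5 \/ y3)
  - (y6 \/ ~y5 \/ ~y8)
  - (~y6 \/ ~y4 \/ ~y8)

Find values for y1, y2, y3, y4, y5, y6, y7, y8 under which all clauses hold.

Try y1 = False.
  then y2 is forced to True.
  then y7 is forced to False.
The remaining clauses are satisfied by y3 = True, y4 = True, y5 = True, y6 = True, y8 = False.
Check each clause:
  1. (~y1 \/ ~y7) — ~y7 is true.
  2. (~y2 \/ ~y7) — ~y7 is true.
  3. (y2 \/ y1 \/ ~y4) — y2 is true.
  4. (y6 \/ ~y5) — y6 is true.
  5. (y2 \/ y1) — y2 is true.
  6. (y3 \/ y8 \/ y5) — y3 is true.
  7. (~y1 \/ ~y3 \/ y4) — y4 is true.
  8. (y7 \/ ~y8 \/ y6) — ~y8 is true.
  9. (y3 \/ ~y1 \/ ~y7) — ~y7 is true.
  10. (y4 \/ y2) — y2 is true.
  11. (y6 \/ y5) — y5 is true.
  12. (y3 \/ ~y5 \/ y8) — y3 is true.
  13. (y6 \/ y8) — y6 is true.
  14. (y5 \/ y3) — y3 is true.
  15. (~y5 \/ y6 \/ ~y8) — ~y8 is true.
  16. (~y4 \/ ~y8 \/ ~y6) — ~y8 is true.

y1=False, y2=True, y3=True, y4=True, y5=True, y6=True, y7=False, y8=False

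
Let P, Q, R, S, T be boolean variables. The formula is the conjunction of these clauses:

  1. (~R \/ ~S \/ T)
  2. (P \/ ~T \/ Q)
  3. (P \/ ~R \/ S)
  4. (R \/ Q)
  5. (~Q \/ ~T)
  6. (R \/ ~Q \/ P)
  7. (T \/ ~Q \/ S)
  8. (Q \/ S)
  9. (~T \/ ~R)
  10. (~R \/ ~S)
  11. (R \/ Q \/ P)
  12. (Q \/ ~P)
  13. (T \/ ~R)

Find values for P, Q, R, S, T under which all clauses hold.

P=True, Q=True, R=False, S=True, T=False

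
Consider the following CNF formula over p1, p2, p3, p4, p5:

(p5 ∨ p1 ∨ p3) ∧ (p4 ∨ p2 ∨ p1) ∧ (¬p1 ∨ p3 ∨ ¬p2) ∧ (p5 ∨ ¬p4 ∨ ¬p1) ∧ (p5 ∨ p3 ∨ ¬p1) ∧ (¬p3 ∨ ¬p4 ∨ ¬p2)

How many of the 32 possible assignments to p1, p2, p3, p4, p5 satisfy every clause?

Split on p1, then p3.
  p1=T, p3=T: 5 of the 8 assignments to (p2,p4,p5) work.
  p1=T, p3=F: remaining (p2,p4,p5) ∈ {(F,F,T); (F,T,T)} — 2.
  p1=F, p3=T: remaining (p2,p4,p5) ∈ {(F,T,F); (F,T,T); (T,F,F); (T,F,T)} — 4.
  p1=F, p3=F: remaining (p2,p4,p5) ∈ {(F,T,T); (T,F,T); (T,T,T)} — 3.
Total: 5 + 2 + 4 + 3 = 14.

14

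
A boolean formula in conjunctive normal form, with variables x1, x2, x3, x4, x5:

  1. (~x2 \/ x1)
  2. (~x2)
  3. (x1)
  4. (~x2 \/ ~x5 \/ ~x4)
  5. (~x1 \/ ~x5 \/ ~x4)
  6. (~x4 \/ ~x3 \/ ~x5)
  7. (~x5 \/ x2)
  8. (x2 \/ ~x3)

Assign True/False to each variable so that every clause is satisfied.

x1=True, x2=False, x3=False, x4=False, x5=False

Unit propagation: (~x2) forces x2 = False.
Unit propagation: (x1) forces x1 = True.
The clause (~x5) is unit: x5 must be False.
The clause (~x3) is unit: x3 must be False.
x4 is now unconstrained; take x4 = False.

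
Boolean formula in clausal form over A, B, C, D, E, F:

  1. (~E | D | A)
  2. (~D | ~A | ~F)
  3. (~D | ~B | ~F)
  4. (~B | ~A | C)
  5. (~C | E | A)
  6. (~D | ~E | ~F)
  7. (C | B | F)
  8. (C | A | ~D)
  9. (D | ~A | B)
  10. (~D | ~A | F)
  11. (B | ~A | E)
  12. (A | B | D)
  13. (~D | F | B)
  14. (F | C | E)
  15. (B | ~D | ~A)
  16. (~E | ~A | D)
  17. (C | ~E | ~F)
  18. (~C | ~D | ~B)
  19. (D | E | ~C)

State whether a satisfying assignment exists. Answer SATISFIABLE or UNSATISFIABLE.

Set A = False and propagate.
Branch on B: take B = True.
Branch on C: take C = False.
  then D is forced to False.
  then E is forced to False.
  then F is forced to True.
Every clause has at least one true literal under this assignment.
So A=F, B=T, C=F, D=F, E=F, F=T is a satisfying assignment.

SATISFIABLE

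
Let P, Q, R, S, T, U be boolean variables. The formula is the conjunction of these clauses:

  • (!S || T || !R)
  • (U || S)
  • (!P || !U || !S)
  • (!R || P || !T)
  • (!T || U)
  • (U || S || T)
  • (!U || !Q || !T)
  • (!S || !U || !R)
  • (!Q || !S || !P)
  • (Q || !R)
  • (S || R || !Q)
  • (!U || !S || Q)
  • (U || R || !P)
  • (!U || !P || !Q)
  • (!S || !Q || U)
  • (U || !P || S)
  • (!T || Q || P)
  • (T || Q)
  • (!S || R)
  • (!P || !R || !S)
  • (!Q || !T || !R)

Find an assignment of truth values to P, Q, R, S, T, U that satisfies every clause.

Set P = True and propagate.
The remaining clauses are satisfied by Q = False, R = False, S = False, T = True, U = True.
Every clause has at least one true literal under this assignment.
Check each clause:
  1. (!R || !S || T) — T is true.
  2. (U || S) — U is true.
  3. (!S || !P || !U) — !S is true.
  4. (!T || P || !R) — P is true.
  5. (!T || U) — U is true.
  6. (S || T || U) — T is true.
  7. (!U || !Q || !T) — !Q is true.
  8. (!R || !U || !S) — !S is true.
  9. (!Q || !S || !P) — !S is true.
  10. (Q || !R) — !R is true.
  11. (!Q || R || S) — !Q is true.
  12. (!U || !S || Q) — !S is true.
  13. (!P || R || U) — U is true.
  14. (!Q || !U || !P) — !Q is true.
  15. (U || !Q || !S) — !S is true.
  16. (!P || U || S) — U is true.
  17. (P || Q || !T) — P is true.
  18. (T || Q) — T is true.
  19. (R || !S) — !S is true.
  20. (!S || !P || !R) — !S is true.
  21. (!T || !R || !Q) — !R is true.

P = True, Q = False, R = False, S = False, T = True, U = True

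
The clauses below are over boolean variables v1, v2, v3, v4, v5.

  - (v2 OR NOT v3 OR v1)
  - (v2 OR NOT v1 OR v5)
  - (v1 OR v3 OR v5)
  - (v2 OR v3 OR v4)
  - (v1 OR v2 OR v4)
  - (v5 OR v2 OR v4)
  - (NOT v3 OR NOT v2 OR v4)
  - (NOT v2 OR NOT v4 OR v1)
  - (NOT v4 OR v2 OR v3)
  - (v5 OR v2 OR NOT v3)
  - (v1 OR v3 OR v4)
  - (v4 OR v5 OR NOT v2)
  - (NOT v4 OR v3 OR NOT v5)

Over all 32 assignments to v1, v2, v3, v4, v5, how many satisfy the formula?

6

Satisfying assignments:
  v1=T v2=F v3=T v4=F v5=T
  v1=T v2=F v3=T v4=T v5=T
  v1=T v2=T v3=F v4=F v5=T
  v1=T v2=T v3=F v4=T v5=F
  v1=T v2=T v3=T v4=T v5=F
  v1=T v2=T v3=T v4=T v5=T
Count: 6.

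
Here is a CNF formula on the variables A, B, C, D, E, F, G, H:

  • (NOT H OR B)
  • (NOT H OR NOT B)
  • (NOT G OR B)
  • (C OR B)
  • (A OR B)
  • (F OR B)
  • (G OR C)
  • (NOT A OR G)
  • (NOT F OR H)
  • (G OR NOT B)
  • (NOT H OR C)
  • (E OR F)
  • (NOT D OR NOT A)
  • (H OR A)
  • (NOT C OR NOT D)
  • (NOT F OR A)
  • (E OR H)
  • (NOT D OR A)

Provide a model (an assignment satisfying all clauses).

Pure literal: D appears only negated; assign D = False.
Pure literal: E appears only positively; assign E = True.
Branch on A: take A = True.
  then G is forced to True.
  then B is forced to True.
  then H is forced to False.
  then F is forced to False.
C is now unconstrained; take C = False.
Every clause has at least one true literal under this assignment.

A=T, B=T, C=F, D=F, E=T, F=F, G=T, H=F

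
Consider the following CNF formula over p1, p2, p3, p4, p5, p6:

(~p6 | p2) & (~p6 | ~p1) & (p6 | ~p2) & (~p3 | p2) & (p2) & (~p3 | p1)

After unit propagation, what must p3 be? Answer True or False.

(p2) is a unit clause: p2 = True.
(~p2 | p6): since p2 = True, the clause reduces to (p6). p6 = True.
(~p6 | ~p1): since p6 = True, the clause reduces to (~p1). p1 = False.
From (p1 | ~p3) and p1 = False: p3 = False.

False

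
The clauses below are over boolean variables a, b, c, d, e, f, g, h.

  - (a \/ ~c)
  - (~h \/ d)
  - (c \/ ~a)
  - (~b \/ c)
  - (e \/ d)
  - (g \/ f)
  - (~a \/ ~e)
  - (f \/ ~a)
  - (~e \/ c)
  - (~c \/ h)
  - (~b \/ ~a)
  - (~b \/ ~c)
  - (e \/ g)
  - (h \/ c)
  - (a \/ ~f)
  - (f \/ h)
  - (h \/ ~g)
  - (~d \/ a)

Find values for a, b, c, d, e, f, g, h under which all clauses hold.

b occurs only negated in the remaining clauses — set b = False.
Branch on a: take a = True.
  then c is forced to True.
  then e is forced to False.
  then d is forced to True.
  then f is forced to True.
  then h is forced to True.
  then g is forced to True.
Check each clause:
  1. (a \/ ~c) — a is true.
  2. (d \/ ~h) — d is true.
  3. (c \/ ~a) — c is true.
  4. (~b \/ c) — c is true.
  5. (d \/ e) — d is true.
  6. (f \/ g) — f is true.
  7. (~a \/ ~e) — ~e is true.
  8. (f \/ ~a) — f is true.
  9. (c \/ ~e) — c is true.
  10. (~c \/ h) — h is true.
  11. (~a \/ ~b) — ~b is true.
  12. (~c \/ ~b) — ~b is true.
  13. (e \/ g) — g is true.
  14. (c \/ h) — h is true.
  15. (~f \/ a) — a is true.
  16. (f \/ h) — h is true.
  17. (h \/ ~g) — h is true.
  18. (a \/ ~d) — a is true.

a = True  b = False  c = True  d = True  e = False  f = True  g = True  h = True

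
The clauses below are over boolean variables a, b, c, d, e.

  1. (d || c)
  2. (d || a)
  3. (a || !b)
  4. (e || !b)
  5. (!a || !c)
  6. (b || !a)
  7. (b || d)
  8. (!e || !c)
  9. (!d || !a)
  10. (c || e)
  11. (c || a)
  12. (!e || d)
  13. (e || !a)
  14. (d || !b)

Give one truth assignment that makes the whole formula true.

Branch on a: take a = False.
  then d is forced to True.
  then b is forced to False.
  then c is forced to True.
  then e is forced to False.
Check each clause:
  1. (c || d) — c is true.
  2. (d || a) — d is true.
  3. (!b || a) — !b is true.
  4. (e || !b) — !b is true.
  5. (!c || !a) — !a is true.
  6. (b || !a) — !a is true.
  7. (d || b) — d is true.
  8. (!e || !c) — !e is true.
  9. (!a || !d) — !a is true.
  10. (c || e) — c is true.
  11. (a || c) — c is true.
  12. (d || !e) — !e is true.
  13. (!a || e) — !a is true.
  14. (d || !b) — d is true.

a = F, b = F, c = T, d = T, e = F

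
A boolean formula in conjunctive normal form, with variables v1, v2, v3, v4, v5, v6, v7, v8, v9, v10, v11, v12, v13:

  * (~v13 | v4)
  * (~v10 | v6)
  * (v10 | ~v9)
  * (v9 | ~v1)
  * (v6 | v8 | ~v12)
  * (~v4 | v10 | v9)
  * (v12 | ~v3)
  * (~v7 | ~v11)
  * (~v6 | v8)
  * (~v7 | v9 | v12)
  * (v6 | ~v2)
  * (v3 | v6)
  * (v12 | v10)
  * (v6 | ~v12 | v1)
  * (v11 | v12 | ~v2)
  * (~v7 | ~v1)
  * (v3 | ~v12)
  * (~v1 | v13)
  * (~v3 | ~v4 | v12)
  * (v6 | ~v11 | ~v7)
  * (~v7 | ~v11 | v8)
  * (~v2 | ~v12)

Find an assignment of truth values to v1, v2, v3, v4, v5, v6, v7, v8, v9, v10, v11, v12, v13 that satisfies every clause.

v1 = True  v2 = False  v3 = False  v4 = True  v5 = True  v6 = True  v7 = False  v8 = True  v9 = True  v10 = True  v11 = False  v12 = False  v13 = True

Pure literal: v2 appears only negated; assign v2 = False.
Pure literal: v7 appears only negated; assign v7 = False.
Try v1 = True.
  then v9 is forced to True.
  then v10 is forced to True.
  then v6 is forced to True.
  then v8 is forced to True.
  then v13 is forced to True.
  then v4 is forced to True.
Try v3 = False.
  then v12 is forced to False.
v5, v11 are now unconstrained; take v5 = True, v11 = False.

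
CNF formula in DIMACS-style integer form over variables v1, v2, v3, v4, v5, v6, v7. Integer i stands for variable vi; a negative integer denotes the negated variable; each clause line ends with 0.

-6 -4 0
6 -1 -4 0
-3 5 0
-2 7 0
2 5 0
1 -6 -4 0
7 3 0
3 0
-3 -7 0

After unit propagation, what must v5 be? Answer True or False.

True

(v3) is a unit clause: v3 = True.
In (¬v3 ∨ v5), ¬v3 is now false; v5 must hold, so v5 = True.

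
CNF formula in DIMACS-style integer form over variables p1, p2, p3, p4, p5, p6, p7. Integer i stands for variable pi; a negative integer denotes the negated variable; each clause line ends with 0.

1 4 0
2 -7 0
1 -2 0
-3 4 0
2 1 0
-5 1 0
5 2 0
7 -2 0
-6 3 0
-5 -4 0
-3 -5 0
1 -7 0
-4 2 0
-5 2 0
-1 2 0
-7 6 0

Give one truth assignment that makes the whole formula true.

p1=T, p2=T, p3=T, p4=T, p5=F, p6=T, p7=T

Set p1 = True and propagate.
  then p2 is forced to True.
  then p7 is forced to True.
  then p6 is forced to True.
  then p3 is forced to True.
  then p4 is forced to True.
  then p5 is forced to False.
Every clause has at least one true literal under this assignment.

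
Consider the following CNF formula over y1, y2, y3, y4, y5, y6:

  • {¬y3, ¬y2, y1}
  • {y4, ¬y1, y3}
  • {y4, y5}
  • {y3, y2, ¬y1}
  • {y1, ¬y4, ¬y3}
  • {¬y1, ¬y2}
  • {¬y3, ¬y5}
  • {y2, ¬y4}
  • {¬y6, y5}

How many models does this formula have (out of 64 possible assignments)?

7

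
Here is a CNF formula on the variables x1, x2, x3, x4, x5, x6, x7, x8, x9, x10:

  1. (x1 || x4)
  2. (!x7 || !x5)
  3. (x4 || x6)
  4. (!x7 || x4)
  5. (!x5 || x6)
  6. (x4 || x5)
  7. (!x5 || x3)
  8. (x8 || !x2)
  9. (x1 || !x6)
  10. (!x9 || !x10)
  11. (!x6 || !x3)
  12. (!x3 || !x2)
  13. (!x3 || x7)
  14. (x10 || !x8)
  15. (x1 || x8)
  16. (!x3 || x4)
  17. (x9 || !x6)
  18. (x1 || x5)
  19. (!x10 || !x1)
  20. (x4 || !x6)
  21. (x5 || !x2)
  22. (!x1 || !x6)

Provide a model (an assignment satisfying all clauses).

Pure literal: x2 appears only negated; assign x2 = False.
Pure literal: x4 appears only positively; assign x4 = True.
Set x1 = True and propagate.
  then x10 is forced to False.
  then x8 is forced to False.
  then x6 is forced to False.
  then x5 is forced to False.
Branch on x3: take x3 = False.
x7, x9 are now unconstrained; take x7 = True, x9 = True.
Every clause has at least one true literal under this assignment.

x1=True, x2=False, x3=False, x4=True, x5=False, x6=False, x7=True, x8=False, x9=True, x10=False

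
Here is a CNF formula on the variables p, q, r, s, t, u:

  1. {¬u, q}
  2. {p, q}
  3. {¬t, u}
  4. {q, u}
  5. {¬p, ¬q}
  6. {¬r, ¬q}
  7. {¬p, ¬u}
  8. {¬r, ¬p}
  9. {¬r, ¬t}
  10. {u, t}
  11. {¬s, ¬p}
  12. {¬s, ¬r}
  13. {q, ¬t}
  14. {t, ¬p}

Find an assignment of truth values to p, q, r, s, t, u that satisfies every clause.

p = F, q = T, r = F, s = T, t = F, u = T

Check each clause:
  1. {q, ¬u} — q is true.
  2. {p, q} — q is true.
  3. {u, ¬t} — ¬t is true.
  4. {q, u} — q is true.
  5. {¬q, ¬p} — ¬p is true.
  6. {¬q, ¬r} — ¬r is true.
  7. {¬p, ¬u} — ¬p is true.
  8. {¬p, ¬r} — ¬r is true.
  9. {¬t, ¬r} — ¬t is true.
  10. {u, t} — u is true.
  11. {¬p, ¬s} — ¬p is true.
  12. {¬s, ¬r} — ¬r is true.
  13. {q, ¬t} — q is true.
  14. {¬p, t} — ¬p is true.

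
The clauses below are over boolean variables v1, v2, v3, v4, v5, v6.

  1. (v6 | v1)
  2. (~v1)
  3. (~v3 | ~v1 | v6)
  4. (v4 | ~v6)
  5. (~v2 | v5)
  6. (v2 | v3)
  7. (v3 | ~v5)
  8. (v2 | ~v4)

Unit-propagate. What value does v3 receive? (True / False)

Unit clause (~v1) sets v1 = False.
In (v1 | v6), v1 is now false; v6 must hold, so v6 = True.
(~v6 | v4): since v6 = True, the clause reduces to (v4). v4 = True.
From (~v4 | v2) and v4 = True: v2 = True.
From (~v2 | v5) and v2 = True: v5 = True.
In (v3 | ~v5), ~v5 is now false; v3 must hold, so v3 = True.

True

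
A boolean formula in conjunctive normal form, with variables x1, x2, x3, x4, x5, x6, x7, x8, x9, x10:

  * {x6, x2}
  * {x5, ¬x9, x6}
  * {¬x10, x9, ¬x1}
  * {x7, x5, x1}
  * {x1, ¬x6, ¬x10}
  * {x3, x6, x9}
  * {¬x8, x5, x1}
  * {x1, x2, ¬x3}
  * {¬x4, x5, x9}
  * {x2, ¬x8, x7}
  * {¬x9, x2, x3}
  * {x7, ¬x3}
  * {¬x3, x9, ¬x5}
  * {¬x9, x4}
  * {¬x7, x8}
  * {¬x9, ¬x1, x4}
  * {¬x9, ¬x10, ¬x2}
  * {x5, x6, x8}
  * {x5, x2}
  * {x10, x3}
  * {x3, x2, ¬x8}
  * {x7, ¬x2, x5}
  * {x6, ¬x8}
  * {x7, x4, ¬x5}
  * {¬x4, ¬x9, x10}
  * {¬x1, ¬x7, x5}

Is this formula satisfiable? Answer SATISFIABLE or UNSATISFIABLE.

Set x1 = True and propagate.
Try x2 = False.
  then x6 is forced to True.
  then x5 is forced to True.
The remaining clauses are satisfied by x3 = True, x4 = True, x7 = True, x8 = True, x9 = True, x10 = True.
So x1=True, x2=False, x3=True, x4=True, x5=True, x6=True, x7=True, x8=True, x9=True, x10=True is a satisfying assignment.

SATISFIABLE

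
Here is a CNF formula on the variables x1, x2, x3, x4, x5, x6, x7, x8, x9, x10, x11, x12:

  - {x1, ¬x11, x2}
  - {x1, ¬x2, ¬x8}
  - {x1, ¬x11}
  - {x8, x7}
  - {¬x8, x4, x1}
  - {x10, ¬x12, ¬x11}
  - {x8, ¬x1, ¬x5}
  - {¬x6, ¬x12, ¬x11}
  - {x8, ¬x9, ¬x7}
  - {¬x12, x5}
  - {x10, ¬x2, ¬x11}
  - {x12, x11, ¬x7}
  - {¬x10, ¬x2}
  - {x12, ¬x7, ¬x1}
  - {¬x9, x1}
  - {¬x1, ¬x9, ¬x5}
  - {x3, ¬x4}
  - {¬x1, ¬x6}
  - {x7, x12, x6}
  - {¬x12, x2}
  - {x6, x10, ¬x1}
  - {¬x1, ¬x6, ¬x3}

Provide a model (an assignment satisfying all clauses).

x9 occurs only negated in the remaining clauses — set x9 = False.
Set x1 = False and propagate.
  then x11 is forced to False.
Set x2 = False and propagate.
  then x12 is forced to False.
  then x7 is forced to False.
  then x8 is forced to True.
  then x4 is forced to True.
  then x3 is forced to True.
  then x6 is forced to True.
x5, x10 are now unconstrained; take x5 = True, x10 = True.

x1=False, x2=False, x3=True, x4=True, x5=True, x6=True, x7=False, x8=True, x9=False, x10=True, x11=False, x12=False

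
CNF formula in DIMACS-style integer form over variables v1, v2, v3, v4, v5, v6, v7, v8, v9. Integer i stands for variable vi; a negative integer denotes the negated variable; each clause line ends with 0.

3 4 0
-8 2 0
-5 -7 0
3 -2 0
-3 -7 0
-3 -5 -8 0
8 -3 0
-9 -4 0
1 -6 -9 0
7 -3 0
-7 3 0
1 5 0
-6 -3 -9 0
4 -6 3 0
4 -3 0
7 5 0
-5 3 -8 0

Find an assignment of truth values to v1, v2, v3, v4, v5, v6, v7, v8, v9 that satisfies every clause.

v9 occurs only negated in the remaining clauses — set v9 = False.
Set v1 = False and propagate.
  then v5 is forced to True.
  then v7 is forced to False.
  then v3 is forced to False.
  then v4 is forced to True.
  then v2 is forced to False.
  then v8 is forced to False.
v6 is now unconstrained; take v6 = True.
Check each clause:
  1. (v4 | v3) — v4 is true.
  2. (~v8 | v2) — ~v8 is true.
  3. (~v7 | ~v5) — ~v7 is true.
  4. (~v2 | v3) — ~v2 is true.
  5. (~v3 | ~v7) — ~v7 is true.
  6. (~v5 | ~v8 | ~v3) — ~v8 is true.
  7. (v8 | ~v3) — ~v3 is true.
  8. (~v4 | ~v9) — ~v9 is true.
  9. (~v6 | v1 | ~v9) — ~v9 is true.
  10. (v7 | ~v3) — ~v3 is true.
  11. (~v7 | v3) — ~v7 is true.
  12. (v1 | v5) — v5 is true.
  13. (~v3 | ~v9 | ~v6) — ~v3 is true.
  14. (v4 | ~v6 | v3) — v4 is true.
  15. (~v3 | v4) — v4 is true.
  16. (v5 | v7) — v5 is true.
  17. (v3 | ~v5 | ~v8) — ~v8 is true.

v1 = F, v2 = F, v3 = F, v4 = T, v5 = T, v6 = T, v7 = F, v8 = F, v9 = F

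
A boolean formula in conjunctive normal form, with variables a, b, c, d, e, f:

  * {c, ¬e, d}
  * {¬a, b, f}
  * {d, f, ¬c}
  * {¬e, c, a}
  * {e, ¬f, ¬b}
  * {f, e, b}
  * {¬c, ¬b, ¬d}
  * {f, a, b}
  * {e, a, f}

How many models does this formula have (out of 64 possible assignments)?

19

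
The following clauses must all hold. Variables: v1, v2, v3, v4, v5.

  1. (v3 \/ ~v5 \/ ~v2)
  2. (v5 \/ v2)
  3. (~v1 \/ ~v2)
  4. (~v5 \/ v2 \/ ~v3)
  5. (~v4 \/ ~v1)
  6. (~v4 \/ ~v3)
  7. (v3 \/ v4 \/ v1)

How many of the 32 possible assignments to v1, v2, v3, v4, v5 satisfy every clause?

The models are:
  v1=0 v2=0 v3=0 v4=1 v5=1
  v1=0 v2=1 v3=0 v4=1 v5=0
  v1=0 v2=1 v3=1 v4=0 v5=0
  v1=0 v2=1 v3=1 v4=0 v5=1
  v1=1 v2=0 v3=0 v4=0 v5=1
That's 5 in total.

5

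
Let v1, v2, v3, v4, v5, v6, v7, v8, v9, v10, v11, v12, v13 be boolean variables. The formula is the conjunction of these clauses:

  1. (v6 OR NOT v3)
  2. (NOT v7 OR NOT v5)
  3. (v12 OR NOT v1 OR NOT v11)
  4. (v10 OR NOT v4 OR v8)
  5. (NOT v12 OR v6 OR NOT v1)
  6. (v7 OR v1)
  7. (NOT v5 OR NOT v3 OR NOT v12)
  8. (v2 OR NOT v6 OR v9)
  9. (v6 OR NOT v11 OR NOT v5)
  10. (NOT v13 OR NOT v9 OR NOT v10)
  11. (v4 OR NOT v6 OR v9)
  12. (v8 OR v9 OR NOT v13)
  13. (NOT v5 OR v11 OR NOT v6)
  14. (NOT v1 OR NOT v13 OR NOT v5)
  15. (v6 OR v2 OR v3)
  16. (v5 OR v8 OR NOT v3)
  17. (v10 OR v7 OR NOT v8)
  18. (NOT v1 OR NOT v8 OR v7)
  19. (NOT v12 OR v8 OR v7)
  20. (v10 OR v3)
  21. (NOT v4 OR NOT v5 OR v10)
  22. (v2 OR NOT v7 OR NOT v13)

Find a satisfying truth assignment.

v1 = T, v2 = T, v3 = F, v4 = T, v5 = F, v6 = T, v7 = T, v8 = T, v9 = F, v10 = T, v11 = T, v12 = T, v13 = T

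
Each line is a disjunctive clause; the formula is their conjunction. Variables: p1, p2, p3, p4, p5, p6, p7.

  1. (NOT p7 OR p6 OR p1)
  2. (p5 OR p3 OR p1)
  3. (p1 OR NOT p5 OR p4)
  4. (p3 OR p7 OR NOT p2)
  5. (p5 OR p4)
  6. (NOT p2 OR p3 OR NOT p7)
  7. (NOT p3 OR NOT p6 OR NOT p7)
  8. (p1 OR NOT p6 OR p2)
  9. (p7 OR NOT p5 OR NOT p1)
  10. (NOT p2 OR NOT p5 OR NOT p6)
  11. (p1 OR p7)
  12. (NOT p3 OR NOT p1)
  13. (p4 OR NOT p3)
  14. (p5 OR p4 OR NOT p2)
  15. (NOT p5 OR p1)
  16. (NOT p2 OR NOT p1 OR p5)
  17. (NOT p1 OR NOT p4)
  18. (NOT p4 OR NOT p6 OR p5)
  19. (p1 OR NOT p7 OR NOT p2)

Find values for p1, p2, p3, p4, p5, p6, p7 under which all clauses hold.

p1 = T, p2 = F, p3 = F, p4 = F, p5 = T, p6 = T, p7 = T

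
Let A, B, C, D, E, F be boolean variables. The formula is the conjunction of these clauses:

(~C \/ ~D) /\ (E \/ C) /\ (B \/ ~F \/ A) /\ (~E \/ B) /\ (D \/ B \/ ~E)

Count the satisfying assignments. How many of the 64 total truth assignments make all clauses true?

Case analysis on B and E:
  B=T, E=T: A, F free; 3 ways for (C,D) × 2^2 = 12.
  B=T, E=F: remaining (A,C,D,F) ∈ {(F,T,F,F); (F,T,F,T); (T,T,F,F); (T,T,F,T)} — 4.
  B=F, E=T: a clause becomes empty — 0.
  B=F, E=F: remaining (A,C,D,F) ∈ {(F,T,F,F); (T,T,F,F); (T,T,F,T)} — 3.
Total: 12 + 4 + 0 + 3 = 19.

19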